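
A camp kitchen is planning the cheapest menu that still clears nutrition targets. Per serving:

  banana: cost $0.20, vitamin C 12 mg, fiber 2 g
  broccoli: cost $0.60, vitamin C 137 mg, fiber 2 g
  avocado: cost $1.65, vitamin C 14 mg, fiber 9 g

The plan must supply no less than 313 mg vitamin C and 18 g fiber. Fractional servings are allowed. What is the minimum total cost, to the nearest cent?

A basic optimal solution has at most two foods positive. Try each food alone and each pair with both targets met exactly.
banana only: max(313/12, 18/2) = 26.08 servings → $5.22.
broccoli only: max(313/137, 18/2) = 9 servings → $5.40.
avocado only: max(313/14, 18/9) = 22.36 servings → $36.89.
banana + broccoli with both tight: 7.36 servings and 1.64 servings → $2.46.
banana + avocado: the both-tight solution has a negative serving — not a feasible corner.
broccoli + avocado with both tight: 2.129 servings and 1.527 servings → $3.80.
The minimum over all feasible corners is $2.46.

$2.46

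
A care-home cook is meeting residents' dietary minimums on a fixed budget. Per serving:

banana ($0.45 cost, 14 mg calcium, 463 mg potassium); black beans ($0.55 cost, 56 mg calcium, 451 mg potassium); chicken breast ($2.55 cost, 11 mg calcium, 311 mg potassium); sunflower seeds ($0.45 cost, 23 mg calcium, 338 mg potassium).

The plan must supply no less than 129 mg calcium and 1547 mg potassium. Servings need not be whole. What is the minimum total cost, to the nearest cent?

$1.72

banana only: max(129/14, 1547/463) = 9.214 servings → $4.15.
black beans only: max(129/56, 1547/451) = 3.43 servings → $1.89.
chicken breast only: max(129/11, 1547/311) = 11.73 servings → $29.90.
sunflower seeds only: max(129/23, 1547/338) = 5.609 servings → $2.52.
banana + black beans with both tight: 1.451 servings and 1.941 servings → $1.72.
banana + chicken breast with both targets exact would need a negative amount; discard.
banana + sunflower seeds: intersection lies outside the first quadrant.
black beans + chicken breast with both tight: 1.855 servings and 2.284 servings → $6.85.
black beans + sunflower seeds with both tight: 0.9376 servings and 3.326 servings → $2.01.
chicken breast + sunflower seeds: the both-tight solution has a negative serving — not a feasible corner.
The minimum over all feasible corners is $1.72.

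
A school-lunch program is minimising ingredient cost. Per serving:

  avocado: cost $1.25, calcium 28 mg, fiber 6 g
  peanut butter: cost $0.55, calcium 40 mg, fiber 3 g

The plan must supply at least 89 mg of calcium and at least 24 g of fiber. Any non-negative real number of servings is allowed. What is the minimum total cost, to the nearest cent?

avocado only: max(89/28, 24/6) = 4 servings → $5.00.
peanut butter only: max(89/40, 24/3) = 8 servings → $4.40.
avocado + peanut butter: the both-tight solution has a negative serving — not a feasible corner.
So the least-cost plan costs $4.40.

$4.40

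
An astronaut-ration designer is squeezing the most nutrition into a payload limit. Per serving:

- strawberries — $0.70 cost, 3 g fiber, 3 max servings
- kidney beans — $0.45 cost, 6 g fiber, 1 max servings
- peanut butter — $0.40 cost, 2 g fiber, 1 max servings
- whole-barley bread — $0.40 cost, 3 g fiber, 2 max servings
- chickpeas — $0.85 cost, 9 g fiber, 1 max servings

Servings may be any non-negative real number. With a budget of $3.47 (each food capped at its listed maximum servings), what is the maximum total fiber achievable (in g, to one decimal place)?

Fiber per dollar: kidney beans 13.33, chickpeas 10.59, whole-barley bread 7.5, peanut butter 5, strawberries 4.286.
Take 1 serving of kidney beans: spends $0.45, +6.0 g fiber (running total 6.0 g).
Take 1 serving of chickpeas: spends $0.85, +9.0 g fiber (running total 15.0 g).
Take 2 servings of whole-barley bread: spends $0.80, +6.0 g fiber (running total 21.0 g).
Take 1 serving of peanut butter: spends $0.40, +2.0 g fiber (running total 23.0 g).
Take 1.386 servings of strawberries: spends $0.97, +4.2 g fiber (running total 27.2 g).
Filling greedily by fiber-per-dollar is optimal for one linear limit, giving 27.2 g.

27.2 g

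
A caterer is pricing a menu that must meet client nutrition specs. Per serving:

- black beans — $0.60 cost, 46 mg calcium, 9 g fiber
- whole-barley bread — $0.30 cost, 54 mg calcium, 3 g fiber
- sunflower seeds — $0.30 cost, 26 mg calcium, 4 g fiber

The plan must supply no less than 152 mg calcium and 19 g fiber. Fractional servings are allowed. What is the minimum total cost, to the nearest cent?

$1.41

With two linear requirements the optimum uses one or two foods; enumerate the corners.
black beans only: max(152/46, 19/9) = 3.304 servings → $1.98.
whole-barley bread only: max(152/54, 19/3) = 6.333 servings → $1.90.
sunflower seeds only: max(152/26, 19/4) = 5.846 servings → $1.75.
black beans + whole-barley bread with both tight: 1.638 servings and 1.42 servings → $1.41.
black beans + sunflower seeds: the both-tight solution has a negative serving — not a feasible corner.
whole-barley bread + sunflower seeds with both tight: 0.8261 servings and 4.13 servings → $1.49.
Cheapest feasible corner: $1.41.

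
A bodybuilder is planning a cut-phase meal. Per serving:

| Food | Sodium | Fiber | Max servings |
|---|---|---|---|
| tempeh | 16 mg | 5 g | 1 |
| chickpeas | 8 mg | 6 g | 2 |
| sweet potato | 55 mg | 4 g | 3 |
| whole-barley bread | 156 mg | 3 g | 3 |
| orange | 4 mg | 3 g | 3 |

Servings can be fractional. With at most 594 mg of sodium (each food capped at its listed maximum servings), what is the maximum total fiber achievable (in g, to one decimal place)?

Fiber per mg sodium: chickpeas 0.75, orange 0.75, tempeh 0.3125, sweet potato 0.07273, whole-barley bread 0.01923.
Take 2 servings of chickpeas: uses 16 mg sodium, +12.0 g fiber (running total 12.0 g).
Take 3 servings of orange: uses 12 mg sodium, +9.0 g fiber (running total 21.0 g).
Take 1 serving of tempeh: uses 16 mg sodium, +5.0 g fiber (running total 26.0 g).
Take 3 servings of sweet potato: uses 165 mg sodium, +12.0 g fiber (running total 38.0 g).
Take 2.468 servings of whole-barley bread: uses 385 mg sodium, +7.4 g fiber (running total 45.4 g).
Filling greedily by fiber-per-mg sodium is optimal for one linear limit, giving 45.4 g.

45.4 g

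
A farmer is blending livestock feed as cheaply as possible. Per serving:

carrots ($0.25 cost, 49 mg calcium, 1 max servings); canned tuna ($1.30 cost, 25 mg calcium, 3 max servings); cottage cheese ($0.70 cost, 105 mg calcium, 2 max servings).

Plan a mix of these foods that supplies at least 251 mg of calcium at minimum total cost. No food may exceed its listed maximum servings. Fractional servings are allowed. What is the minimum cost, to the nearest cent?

Cost per mg of calcium: carrots $0.0051, cottage cheese $0.0067, canned tuna $0.0520.
Take 1 serving of carrots: +49.0 mg calcium for $0.25 (total $0.25, still need 202.0 mg).
Take 1.924 servings of cottage cheese: +202.0 mg calcium for $1.35 (total $1.60, still need 0.0 mg).
Filling from the cheapest source first is optimal under one linear minimum: $1.60.

$1.60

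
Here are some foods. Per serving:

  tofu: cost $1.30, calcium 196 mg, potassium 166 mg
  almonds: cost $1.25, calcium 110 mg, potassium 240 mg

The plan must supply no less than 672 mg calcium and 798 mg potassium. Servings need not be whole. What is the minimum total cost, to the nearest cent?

$5.27

Two binding constraints pin down two serving amounts, so the optimal mix uses at most two foods. The candidates are each food alone (scaled to the tighter of calcium/potassium) and each pair with both constraints tight.
tofu only: max(672/196, 798/166) = 4.807 servings → $6.25.
almonds only: max(672/110, 798/240) = 6.109 servings → $7.64.
tofu + almonds with both tight: 2.554 servings and 1.559 servings → $5.27.
The minimum over all feasible corners is $5.27.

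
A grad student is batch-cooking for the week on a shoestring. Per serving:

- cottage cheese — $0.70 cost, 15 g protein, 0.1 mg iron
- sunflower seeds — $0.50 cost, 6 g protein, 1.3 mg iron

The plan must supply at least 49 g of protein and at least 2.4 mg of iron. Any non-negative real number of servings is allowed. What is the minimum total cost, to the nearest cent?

$2.65

This is a tiny linear program; its minimum lies at a vertex of the feasible set. List the vertices and price them.
cottage cheese only: max(49/15, 2.4/0.1) = 24 servings → $16.80.
sunflower seeds only: max(49/6, 2.4/1.3) = 8.167 servings → $4.08.
cottage cheese + sunflower seeds with both tight: 2.608 servings and 1.646 servings → $2.65.
Cheapest feasible corner: $2.65.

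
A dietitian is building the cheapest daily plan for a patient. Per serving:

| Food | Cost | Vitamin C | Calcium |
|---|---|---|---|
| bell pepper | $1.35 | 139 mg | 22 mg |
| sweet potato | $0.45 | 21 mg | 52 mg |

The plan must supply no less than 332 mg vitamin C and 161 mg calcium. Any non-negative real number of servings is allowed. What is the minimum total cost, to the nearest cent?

$3.77

Check every corner: each single food scaled to meet both minima, and each pair solved so both constraints bind.
bell pepper only: max(332/139, 161/22) = 7.318 servings → $9.88.
sweet potato only: max(332/21, 161/52) = 15.81 servings → $7.11.
bell pepper + sweet potato with both tight: 2.052 servings and 2.228 servings → $3.77.
The minimum over all feasible corners is $3.77.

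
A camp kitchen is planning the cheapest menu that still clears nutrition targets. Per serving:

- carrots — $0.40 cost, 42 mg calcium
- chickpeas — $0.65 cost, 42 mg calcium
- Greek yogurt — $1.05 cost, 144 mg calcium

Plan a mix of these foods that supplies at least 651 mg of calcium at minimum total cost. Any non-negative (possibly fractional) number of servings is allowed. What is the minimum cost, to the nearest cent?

Cost per mg of calcium: Greek yogurt $0.0073, carrots $0.0095, chickpeas $0.0155.
With no serving limits, use only Greek yogurt: 651 mg / 144 mg = 4.521 servings × $1.05 = $4.75.

$4.75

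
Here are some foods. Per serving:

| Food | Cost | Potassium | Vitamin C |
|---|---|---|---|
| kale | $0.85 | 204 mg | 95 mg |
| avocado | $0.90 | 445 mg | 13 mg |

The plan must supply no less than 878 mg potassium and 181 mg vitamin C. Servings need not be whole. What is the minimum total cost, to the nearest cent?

$2.54

kale only: max(878/204, 181/95) = 4.304 servings → $3.66.
avocado only: max(878/445, 181/13) = 13.92 servings → $12.53.
kale + avocado with both tight: 1.745 servings and 1.173 servings → $2.54.
The minimum over all feasible corners is $2.54.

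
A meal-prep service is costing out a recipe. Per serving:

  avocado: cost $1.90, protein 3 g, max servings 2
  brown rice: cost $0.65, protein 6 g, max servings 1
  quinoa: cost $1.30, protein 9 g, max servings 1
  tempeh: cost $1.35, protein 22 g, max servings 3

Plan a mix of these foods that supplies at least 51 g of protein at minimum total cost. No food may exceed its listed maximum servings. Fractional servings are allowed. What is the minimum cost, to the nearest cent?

$3.13

Cost per g of protein: tempeh $0.0614, brown rice $0.1083, quinoa $0.1444, avocado $0.6333.
Take 2.318 servings of tempeh: +51.0 g protein for $3.13 (total $3.13, still need 0.0 g).
Greedy by cheapest-per-g is optimal for a single linear constraint, so the minimum cost is $3.13.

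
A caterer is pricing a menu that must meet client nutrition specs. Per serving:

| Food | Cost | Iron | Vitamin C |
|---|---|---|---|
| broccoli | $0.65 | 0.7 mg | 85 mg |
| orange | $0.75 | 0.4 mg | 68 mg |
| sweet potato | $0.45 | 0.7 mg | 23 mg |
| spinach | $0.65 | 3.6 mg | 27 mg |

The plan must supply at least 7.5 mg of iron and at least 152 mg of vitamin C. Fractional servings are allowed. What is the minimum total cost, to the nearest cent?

Minimising a linear cost over {iron ≥ 7.5, vitamin C ≥ 152, servings ≥ 0} — the optimum is at a vertex, using one or two foods.
broccoli only: max(7.5/0.7, 152/85) = 10.71 servings → $6.96.
orange only: max(7.5/0.4, 152/68) = 18.75 servings → $14.06.
sweet potato only: max(7.5/0.7, 152/23) = 10.71 servings → $4.82.
spinach only: max(7.5/3.6, 152/27) = 5.63 servings → $3.66.
broccoli + orange with both targets exact would need a negative amount; discard.
broccoli + sweet potato: the both-tight solution has a negative serving — not a feasible corner.
broccoli + spinach with both tight: 1.201 servings and 1.85 servings → $1.98.
orange + sweet potato: the both-tight solution has a negative serving — not a feasible corner.
orange + spinach with both tight: 1.473 servings and 1.92 servings → $2.35.
sweet potato + spinach with both tight: 5.394 servings and 1.034 servings → $3.10.
The minimum over all feasible corners is $1.98.

$1.98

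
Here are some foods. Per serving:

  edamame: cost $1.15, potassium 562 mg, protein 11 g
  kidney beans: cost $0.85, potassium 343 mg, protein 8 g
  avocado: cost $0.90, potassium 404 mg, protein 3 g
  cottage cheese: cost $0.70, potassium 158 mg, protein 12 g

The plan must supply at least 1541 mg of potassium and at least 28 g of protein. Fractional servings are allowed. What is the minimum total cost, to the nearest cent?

Check every corner: each single food scaled to meet both minima, and each pair solved so both constraints bind.
edamame only: max(1541/562, 28/11) = 2.742 servings → $3.15.
kidney beans only: max(1541/343, 28/8) = 4.493 servings → $3.82.
avocado only: max(1541/404, 28/3) = 9.333 servings → $8.40.
cottage cheese only: max(1541/158, 28/12) = 9.753 servings → $6.83.
edamame + kidney beans: intersection lies outside the first quadrant.
edamame + avocado with both tight: 2.425 servings and 0.4405 servings → $3.19.
edamame + cottage cheese: intersection lies outside the first quadrant.
kidney beans + avocado with both tight: 3.036 servings and 1.236 servings → $3.69.
kidney beans + cottage cheese: the both-tight solution has a negative serving — not a feasible corner.
avocado + cottage cheese with both tight: 3.216 servings and 1.529 servings → $3.97.
Cheapest feasible corner: $3.15.

$3.15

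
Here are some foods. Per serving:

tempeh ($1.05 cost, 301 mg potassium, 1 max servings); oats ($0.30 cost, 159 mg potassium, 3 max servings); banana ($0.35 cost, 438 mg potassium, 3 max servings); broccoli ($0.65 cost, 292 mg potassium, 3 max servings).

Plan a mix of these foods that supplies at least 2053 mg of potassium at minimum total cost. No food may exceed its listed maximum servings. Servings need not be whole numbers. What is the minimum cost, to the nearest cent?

$2.53

Cost per mg of potassium: banana $0.0008, oats $0.0019, broccoli $0.0022, tempeh $0.0035.
Take 3 servings of banana: +1314.0 mg potassium for $1.05 (total $1.05, still need 739.0 mg).
Take 3 servings of oats: +477.0 mg potassium for $0.90 (total $1.95, still need 262.0 mg).
Take 0.8973 servings of broccoli: +262.0 mg potassium for $0.58 (total $2.53, still need 0.0 mg).
Greedy by cheapest-per-mg is optimal for a single linear constraint, so the minimum cost is $2.53.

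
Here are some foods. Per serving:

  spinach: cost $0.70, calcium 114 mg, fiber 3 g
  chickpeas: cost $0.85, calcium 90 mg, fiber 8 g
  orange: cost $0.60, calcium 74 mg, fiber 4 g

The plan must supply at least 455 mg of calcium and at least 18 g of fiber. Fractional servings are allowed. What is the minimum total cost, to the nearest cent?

For a min-cost LP with two ≥-constraints, a basic feasible solution has at most two positive variables.
spinach only: max(455/114, 18/3) = 6 servings → $4.20.
chickpeas only: max(455/90, 18/8) = 5.056 servings → $4.30.
orange only: max(455/74, 18/4) = 6.149 servings → $3.69.
spinach + chickpeas with both tight: 3.146 servings and 1.07 servings → $3.11.
spinach + orange with both tight: 2.085 servings and 2.936 servings → $3.22.
chickpeas + orange with both targets exact would need a negative amount; discard.
Cheapest feasible corner: $3.11.

$3.11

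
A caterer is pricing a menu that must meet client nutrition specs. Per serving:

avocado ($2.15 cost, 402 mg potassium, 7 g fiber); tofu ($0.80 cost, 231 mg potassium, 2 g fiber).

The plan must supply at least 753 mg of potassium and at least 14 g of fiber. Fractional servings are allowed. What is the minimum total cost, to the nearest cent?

$4.30

Minimising a linear cost over {potassium ≥ 753, fiber ≥ 14, servings ≥ 0} — the optimum is at a vertex, using one or two foods.
avocado only: max(753/402, 14/7) = 2 servings → $4.30.
tofu only: max(753/231, 14/2) = 7 servings → $5.60.
avocado + tofu: intersection lies outside the first quadrant.
The minimum over all feasible corners is $4.30.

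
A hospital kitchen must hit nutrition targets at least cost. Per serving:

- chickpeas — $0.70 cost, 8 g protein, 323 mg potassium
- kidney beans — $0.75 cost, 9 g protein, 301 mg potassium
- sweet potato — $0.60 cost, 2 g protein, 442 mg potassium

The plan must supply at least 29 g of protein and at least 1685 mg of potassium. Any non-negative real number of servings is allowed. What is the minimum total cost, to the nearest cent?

$3.14

chickpeas only: max(29/8, 1685/323) = 5.217 servings → $3.65.
kidney beans only: max(29/9, 1685/301) = 5.598 servings → $4.20.
sweet potato only: max(29/2, 1685/442) = 14.5 servings → $8.70.
chickpeas + kidney beans: the both-tight solution has a negative serving — not a feasible corner.
chickpeas + sweet potato with both tight: 3.269 servings and 1.423 servings → $3.14.
kidney beans + sweet potato with both tight: 2.799 servings and 1.906 servings → $3.24.
The minimum over all feasible corners is $3.14.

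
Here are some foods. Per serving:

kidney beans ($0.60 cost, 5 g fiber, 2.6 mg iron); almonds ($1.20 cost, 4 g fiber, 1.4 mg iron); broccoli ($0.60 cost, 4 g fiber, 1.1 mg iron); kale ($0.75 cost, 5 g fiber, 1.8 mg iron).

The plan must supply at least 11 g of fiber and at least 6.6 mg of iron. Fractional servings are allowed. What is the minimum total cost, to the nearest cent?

An LP optimum is at a vertex; with two nutrient constraints at most two foods are used. Check each candidate.
kidney beans only: max(11/5, 6.6/2.6) = 2.538 servings → $1.52.
almonds only: max(11/4, 6.6/1.4) = 4.714 servings → $5.66.
broccoli only: max(11/4, 6.6/1.1) = 6 servings → $3.60.
kale only: max(11/5, 6.6/1.8) = 3.667 servings → $2.75.
kidney beans + almonds: intersection lies outside the first quadrant.
kidney beans + broccoli with both targets exact would need a negative amount; discard.
kidney beans + kale: the both-tight solution has a negative serving — not a feasible corner.
almonds + broccoli with both targets exact would need a negative amount; discard.
almonds + kale: the both-tight solution has a negative serving — not a feasible corner.
broccoli + kale with both targets exact would need a negative amount; discard.
The minimum over all feasible corners is $1.52.

$1.52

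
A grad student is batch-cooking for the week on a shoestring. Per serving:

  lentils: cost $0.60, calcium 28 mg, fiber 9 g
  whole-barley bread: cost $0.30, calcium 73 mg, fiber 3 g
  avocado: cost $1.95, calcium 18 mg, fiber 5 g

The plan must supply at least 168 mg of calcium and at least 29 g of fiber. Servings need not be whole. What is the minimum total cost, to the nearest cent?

For a min-cost LP with two ≥-constraints, a basic feasible solution has at most two positive variables.
lentils only: max(168/28, 29/9) = 6 servings → $3.60.
whole-barley bread only: max(168/73, 29/3) = 9.667 servings → $2.90.
avocado only: max(168/18, 29/5) = 9.333 servings → $18.20.
lentils + whole-barley bread with both tight: 2.815 servings and 1.222 servings → $2.06.
lentils + avocado: intersection lies outside the first quadrant.
whole-barley bread + avocado with both tight: 1.023 servings and 5.186 servings → $10.42.
So the least-cost plan costs $2.06.

$2.06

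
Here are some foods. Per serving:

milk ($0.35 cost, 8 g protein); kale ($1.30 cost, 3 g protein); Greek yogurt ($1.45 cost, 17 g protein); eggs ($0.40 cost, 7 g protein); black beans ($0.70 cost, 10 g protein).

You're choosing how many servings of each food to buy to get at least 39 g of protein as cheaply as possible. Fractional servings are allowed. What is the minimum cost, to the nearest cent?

Cost per g of protein: milk $0.0437, eggs $0.0571, black beans $0.0700, Greek yogurt $0.0853, kale $0.4333.
With no serving limits, use only milk: 39 g / 8 g = 4.875 servings × $0.35 = $1.71.

$1.71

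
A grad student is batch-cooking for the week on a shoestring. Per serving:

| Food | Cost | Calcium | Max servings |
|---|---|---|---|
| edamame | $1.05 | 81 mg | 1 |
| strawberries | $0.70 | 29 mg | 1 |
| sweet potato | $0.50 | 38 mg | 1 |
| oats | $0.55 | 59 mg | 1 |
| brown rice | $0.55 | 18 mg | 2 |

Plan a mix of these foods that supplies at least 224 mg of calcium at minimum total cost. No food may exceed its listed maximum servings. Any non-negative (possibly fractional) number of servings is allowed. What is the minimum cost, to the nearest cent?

Cost per mg of calcium: oats $0.0093, edamame $0.0130, sweet potato $0.0132, strawberries $0.0241, brown rice $0.0306.
Take 1 serving of oats: +59.0 mg calcium for $0.55 (total $0.55, still need 165.0 mg).
Take 1 serving of edamame: +81.0 mg calcium for $1.05 (total $1.60, still need 84.0 mg).
Take 1 serving of sweet potato: +38.0 mg calcium for $0.50 (total $2.10, still need 46.0 mg).
Take 1 serving of strawberries: +29.0 mg calcium for $0.70 (total $2.80, still need 17.0 mg).
Take 0.9444 servings of brown rice: +17.0 mg calcium for $0.52 (total $3.32, still need 0.0 mg).
Filling from the cheapest source first is optimal under one linear minimum: $3.32.

$3.32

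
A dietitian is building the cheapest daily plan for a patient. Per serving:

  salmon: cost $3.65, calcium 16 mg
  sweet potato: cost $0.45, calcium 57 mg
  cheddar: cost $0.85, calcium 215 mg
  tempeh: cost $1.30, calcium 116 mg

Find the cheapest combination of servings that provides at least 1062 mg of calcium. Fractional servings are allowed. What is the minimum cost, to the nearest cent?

$4.20

Cost per mg of calcium: cheddar $0.0040, sweet potato $0.0079, tempeh $0.0112, salmon $0.2281.
With no serving limits, use only cheddar: 1062 mg / 215 mg = 4.94 servings × $0.85 = $4.20.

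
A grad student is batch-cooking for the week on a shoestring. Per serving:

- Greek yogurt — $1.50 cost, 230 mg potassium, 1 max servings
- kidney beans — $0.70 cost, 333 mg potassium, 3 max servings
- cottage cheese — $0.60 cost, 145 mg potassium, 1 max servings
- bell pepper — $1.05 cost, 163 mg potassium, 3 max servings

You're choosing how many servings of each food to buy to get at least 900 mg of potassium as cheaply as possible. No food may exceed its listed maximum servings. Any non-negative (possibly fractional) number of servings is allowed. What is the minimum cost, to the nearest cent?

$1.89

Cost per mg of potassium: kidney beans $0.0021, cottage cheese $0.0041, bell pepper $0.0064, Greek yogurt $0.0065.
Take 2.703 servings of kidney beans: +900.0 mg potassium for $1.89 (total $1.89, still need 0.0 mg).
Greedy by cheapest-per-mg is optimal for a single linear constraint, so the minimum cost is $1.89.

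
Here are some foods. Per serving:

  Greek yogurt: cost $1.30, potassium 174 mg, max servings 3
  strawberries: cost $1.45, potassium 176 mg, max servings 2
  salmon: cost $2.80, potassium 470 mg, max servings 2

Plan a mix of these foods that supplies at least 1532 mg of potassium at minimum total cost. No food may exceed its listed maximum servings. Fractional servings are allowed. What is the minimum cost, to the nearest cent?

$10.08

Cost per mg of potassium: salmon $0.0060, Greek yogurt $0.0075, strawberries $0.0082.
Take 2 servings of salmon: +940.0 mg potassium for $5.60 (total $5.60, still need 592.0 mg).
Take 3 servings of Greek yogurt: +522.0 mg potassium for $3.90 (total $9.50, still need 70.0 mg).
Take 0.3977 servings of strawberries: +70.0 mg potassium for $0.58 (total $10.08, still need 0.0 mg).
Greedy by cheapest-per-mg is optimal for a single linear constraint, so the minimum cost is $10.08.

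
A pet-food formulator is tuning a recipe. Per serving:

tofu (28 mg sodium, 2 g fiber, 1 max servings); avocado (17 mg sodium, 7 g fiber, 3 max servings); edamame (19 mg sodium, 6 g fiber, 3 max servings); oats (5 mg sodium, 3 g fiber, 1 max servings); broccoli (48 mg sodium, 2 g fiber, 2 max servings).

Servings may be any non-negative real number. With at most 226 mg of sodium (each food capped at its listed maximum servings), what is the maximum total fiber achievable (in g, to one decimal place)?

47.5 g

Fiber per mg sodium: oats 0.6, avocado 0.4118, edamame 0.3158, tofu 0.07143, broccoli 0.04167.
Take 1 serving of oats: uses 5 mg sodium, +3.0 g fiber (running total 3.0 g).
Take 3 servings of avocado: uses 51 mg sodium, +21.0 g fiber (running total 24.0 g).
Take 3 servings of edamame: uses 57 mg sodium, +18.0 g fiber (running total 42.0 g).
Take 1 serving of tofu: uses 28 mg sodium, +2.0 g fiber (running total 44.0 g).
Take 1.771 servings of broccoli: uses 85 mg sodium, +3.5 g fiber (running total 47.5 g).
Greedy by best ratio exhausts the sodium allowance optimally: 47.5 g.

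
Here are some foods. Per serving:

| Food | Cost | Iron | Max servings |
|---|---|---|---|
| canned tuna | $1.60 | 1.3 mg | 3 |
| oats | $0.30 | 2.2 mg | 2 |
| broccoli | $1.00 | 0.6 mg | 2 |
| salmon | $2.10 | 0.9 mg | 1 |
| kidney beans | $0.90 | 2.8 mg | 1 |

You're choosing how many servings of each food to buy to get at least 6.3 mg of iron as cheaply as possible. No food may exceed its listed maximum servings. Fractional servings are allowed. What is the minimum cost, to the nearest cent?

$1.21

Cost per mg of iron: oats $0.1364, kidney beans $0.3214, canned tuna $1.2308, broccoli $1.6667, salmon $2.3333.
Take 2 servings of oats: +4.4 mg iron for $0.60 (total $0.60, still need 1.9 mg).
Take 0.6786 servings of kidney beans: +1.9 mg iron for $0.61 (total $1.21, still need 0.0 mg).
Greedy by cheapest-per-mg is optimal for a single linear constraint, so the minimum cost is $1.21.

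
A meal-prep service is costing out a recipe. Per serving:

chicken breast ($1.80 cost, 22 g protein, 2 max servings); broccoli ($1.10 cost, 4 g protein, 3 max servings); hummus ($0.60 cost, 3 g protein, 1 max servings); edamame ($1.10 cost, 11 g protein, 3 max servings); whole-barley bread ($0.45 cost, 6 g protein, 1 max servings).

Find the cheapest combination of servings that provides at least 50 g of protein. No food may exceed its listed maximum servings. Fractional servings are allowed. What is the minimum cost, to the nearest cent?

Cost per g of protein: whole-barley bread $0.0750, chicken breast $0.0818, edamame $0.1000, hummus $0.2000, broccoli $0.2750.
Take 1 serving of whole-barley bread: +6.0 g protein for $0.45 (total $0.45, still need 44.0 g).
Take 2 servings of chicken breast: +44.0 g protein for $3.60 (total $4.05, still need 0.0 g).
Filling from the cheapest source first is optimal under one linear minimum: $4.05.

$4.05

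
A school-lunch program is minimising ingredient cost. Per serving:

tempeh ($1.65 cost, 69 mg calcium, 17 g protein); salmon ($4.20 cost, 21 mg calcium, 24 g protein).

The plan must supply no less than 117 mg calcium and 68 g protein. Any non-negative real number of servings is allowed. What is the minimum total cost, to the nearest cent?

$6.60

tempeh only: max(117/69, 68/17) = 4 servings → $6.60.
salmon only: max(117/21, 68/24) = 5.571 servings → $23.40.
tempeh + salmon with both tight: 1.062 servings and 2.081 servings → $10.49.
So the least-cost plan costs $6.60.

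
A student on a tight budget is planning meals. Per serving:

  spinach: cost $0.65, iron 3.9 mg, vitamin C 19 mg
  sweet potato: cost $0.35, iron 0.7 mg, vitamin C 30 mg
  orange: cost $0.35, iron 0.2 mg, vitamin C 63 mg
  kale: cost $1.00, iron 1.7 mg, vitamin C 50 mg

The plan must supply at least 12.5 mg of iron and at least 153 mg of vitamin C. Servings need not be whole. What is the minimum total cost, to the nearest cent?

$2.55

Minimising a linear cost over {iron ≥ 12.5, vitamin C ≥ 153, servings ≥ 0} — the optimum is at a vertex, using one or two foods.
spinach only: max(12.5/3.9, 153/19) = 8.053 servings → $5.23.
sweet potato only: max(12.5/0.7, 153/30) = 17.86 servings → $6.25.
orange only: max(12.5/0.2, 153/63) = 62.5 servings → $21.88.
kale only: max(12.5/1.7, 153/50) = 7.353 servings → $7.35.
spinach + sweet potato with both tight: 2.583 servings and 3.464 servings → $2.89.
spinach + orange with both tight: 3.129 servings and 1.485 servings → $2.55.
spinach + kale with both tight: 2.243 servings and 2.208 servings → $3.67.
sweet potato + orange with both targets exact would need a negative amount; discard.
sweet potato + kale with both targets exact would need a negative amount; discard.
orange + kale: the both-tight solution has a negative serving — not a feasible corner.
The minimum over all feasible corners is $2.55.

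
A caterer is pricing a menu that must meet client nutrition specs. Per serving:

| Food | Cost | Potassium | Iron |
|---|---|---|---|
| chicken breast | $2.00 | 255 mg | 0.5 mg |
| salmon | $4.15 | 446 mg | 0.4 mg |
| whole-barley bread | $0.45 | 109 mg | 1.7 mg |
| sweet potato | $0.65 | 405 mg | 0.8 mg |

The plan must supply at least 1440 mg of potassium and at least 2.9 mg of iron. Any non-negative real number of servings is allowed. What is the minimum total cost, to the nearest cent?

$2.32

This is a tiny linear program; its minimum lies at a vertex of the feasible set. List the vertices and price them.
chicken breast only: max(1440/255, 2.9/0.5) = 5.8 servings → $11.60.
salmon only: max(1440/446, 2.9/0.4) = 7.25 servings → $30.09.
whole-barley bread only: max(1440/109, 2.9/1.7) = 13.21 servings → $5.94.
sweet potato only: max(1440/405, 2.9/0.8) = 3.625 servings → $2.36.
chicken breast + salmon: intersection lies outside the first quadrant.
chicken breast + whole-barley bread with both tight: 5.625 servings and 0.05145 servings → $11.27.
chicken breast + sweet potato: intersection lies outside the first quadrant.
salmon + whole-barley bread with both tight: 2.983 servings and 1.004 servings → $12.83.
salmon + sweet potato: the both-tight solution has a negative serving — not a feasible corner.
whole-barley bread + sweet potato with both tight: 0.03742 servings and 3.545 servings → $2.32.
Cheapest feasible corner: $2.32.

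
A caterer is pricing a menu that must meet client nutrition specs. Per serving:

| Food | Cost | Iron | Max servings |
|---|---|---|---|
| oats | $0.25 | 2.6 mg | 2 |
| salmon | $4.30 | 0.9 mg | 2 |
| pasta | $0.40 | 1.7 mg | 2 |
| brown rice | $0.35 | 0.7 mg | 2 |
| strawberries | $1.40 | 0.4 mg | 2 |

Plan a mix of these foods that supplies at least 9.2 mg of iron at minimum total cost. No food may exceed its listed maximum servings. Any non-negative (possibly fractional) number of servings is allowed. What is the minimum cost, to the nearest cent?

$1.60

Cost per mg of iron: oats $0.0962, pasta $0.2353, brown rice $0.5000, strawberries $3.5000, salmon $4.7778.
Take 2 servings of oats: +5.2 mg iron for $0.50 (total $0.50, still need 4.0 mg).
Take 2 servings of pasta: +3.4 mg iron for $0.80 (total $1.30, still need 0.6 mg).
Take 0.8571 servings of brown rice: +0.6 mg iron for $0.30 (total $1.60, still need 0.0 mg).
Greedy by cheapest-per-mg is optimal for a single linear constraint, so the minimum cost is $1.60.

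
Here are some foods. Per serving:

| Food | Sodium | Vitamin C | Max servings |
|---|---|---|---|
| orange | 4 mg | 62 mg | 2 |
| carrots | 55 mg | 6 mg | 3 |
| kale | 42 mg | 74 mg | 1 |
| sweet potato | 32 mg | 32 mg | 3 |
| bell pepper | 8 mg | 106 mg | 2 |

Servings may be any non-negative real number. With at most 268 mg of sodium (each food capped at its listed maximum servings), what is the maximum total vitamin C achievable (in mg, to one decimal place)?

517.6 mg

Vitamin C per mg sodium: orange 15.5, bell pepper 13.25, kale 1.762, sweet potato 1, carrots 0.1091.
Take 2 servings of orange: uses 8 mg sodium, +124.0 mg vitamin C (running total 124.0 mg).
Take 2 servings of bell pepper: uses 16 mg sodium, +212.0 mg vitamin C (running total 336.0 mg).
Take 1 serving of kale: uses 42 mg sodium, +74.0 mg vitamin C (running total 410.0 mg).
Take 3 servings of sweet potato: uses 96 mg sodium, +96.0 mg vitamin C (running total 506.0 mg).
Take 1.927 servings of carrots: uses 106 mg sodium, +11.6 mg vitamin C (running total 517.6 mg).
Greedy by best ratio exhausts the sodium allowance optimally: 517.6 mg.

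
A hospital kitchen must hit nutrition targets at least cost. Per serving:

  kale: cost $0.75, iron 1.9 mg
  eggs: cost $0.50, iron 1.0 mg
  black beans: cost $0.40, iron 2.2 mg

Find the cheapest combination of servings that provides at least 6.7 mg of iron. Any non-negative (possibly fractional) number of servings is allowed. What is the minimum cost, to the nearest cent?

Cost per mg of iron: black beans $0.1818, kale $0.3947, eggs $0.5000.
With no serving limits, use only black beans: 6.7 mg / 2.2 mg = 3.045 servings × $0.40 = $1.22.

$1.22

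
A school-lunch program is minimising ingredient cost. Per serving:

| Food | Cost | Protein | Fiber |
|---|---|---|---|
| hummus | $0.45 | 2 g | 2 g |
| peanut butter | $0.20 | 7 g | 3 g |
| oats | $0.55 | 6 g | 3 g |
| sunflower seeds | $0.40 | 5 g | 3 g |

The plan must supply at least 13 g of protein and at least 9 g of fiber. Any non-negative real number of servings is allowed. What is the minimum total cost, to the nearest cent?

The cheapest plan sits at a corner of the feasible region — with two constraints it uses at most two foods.
hummus only: max(13/2, 9/2) = 6.5 servings → $2.92.
peanut butter only: max(13/7, 9/3) = 3 servings → $0.60.
oats only: max(13/6, 9/3) = 3 servings → $1.65.
sunflower seeds only: max(13/5, 9/3) = 3 servings → $1.20.
hummus + peanut butter with both tight: 3 servings and 1 serving → $1.55.
hummus + oats with both tight: 2.5 servings and 1.333 servings → $1.86.
hummus + sunflower seeds with both tight: 1.5 servings and 2 servings → $1.48.
peanut butter + oats with both targets exact would need a negative amount; discard.
peanut butter + sunflower seeds: intersection lies outside the first quadrant.
oats + sunflower seeds: the both-tight solution has a negative serving — not a feasible corner.
Cheapest feasible corner: $0.60.

$0.60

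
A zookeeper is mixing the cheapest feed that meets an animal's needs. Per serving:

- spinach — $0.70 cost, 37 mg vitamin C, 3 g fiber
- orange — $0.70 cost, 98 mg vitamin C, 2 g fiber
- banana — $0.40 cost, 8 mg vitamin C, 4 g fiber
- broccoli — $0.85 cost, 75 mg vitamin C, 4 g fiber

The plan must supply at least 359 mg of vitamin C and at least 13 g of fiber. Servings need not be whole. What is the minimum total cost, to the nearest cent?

$3.07

A basic optimal solution has at most two foods positive. Try each food alone and each pair with both targets met exactly.
spinach only: max(359/37, 13/3) = 9.703 servings → $6.79.
orange only: max(359/98, 13/2) = 6.5 servings → $4.55.
banana only: max(359/8, 13/4) = 44.88 servings → $17.95.
broccoli only: max(359/75, 13/4) = 4.787 servings → $4.07.
spinach + orange with both tight: 2.527 servings and 2.709 servings → $3.67.
spinach + banana with both targets exact would need a negative amount; discard.
spinach + broccoli: intersection lies outside the first quadrant.
orange + banana with both tight: 3.543 servings and 1.479 servings → $3.07.
orange + broccoli with both tight: 1.905 servings and 2.298 servings → $3.29.
banana + broccoli: intersection lies outside the first quadrant.
Cheapest feasible corner: $3.07.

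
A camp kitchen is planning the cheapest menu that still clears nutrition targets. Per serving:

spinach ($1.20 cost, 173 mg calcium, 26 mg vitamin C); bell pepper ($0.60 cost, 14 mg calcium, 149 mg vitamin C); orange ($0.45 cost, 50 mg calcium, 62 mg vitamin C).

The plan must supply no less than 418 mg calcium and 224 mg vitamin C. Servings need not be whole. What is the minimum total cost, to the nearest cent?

$3.20

At the optimum either one food covers both requirements or two foods hit both targets exactly; no other combination can be cheaper.
spinach only: max(418/173, 224/26) = 8.615 servings → $10.34.
bell pepper only: max(418/14, 224/149) = 29.86 servings → $17.91.
orange only: max(418/50, 224/62) = 8.36 servings → $3.76.
spinach + bell pepper with both tight: 2.327 servings and 1.097 servings → $3.45.
spinach + orange with both tight: 1.561 servings and 2.958 servings → $3.20.
bell pepper + orange: the both-tight solution has a negative serving — not a feasible corner.
The minimum over all feasible corners is $3.20.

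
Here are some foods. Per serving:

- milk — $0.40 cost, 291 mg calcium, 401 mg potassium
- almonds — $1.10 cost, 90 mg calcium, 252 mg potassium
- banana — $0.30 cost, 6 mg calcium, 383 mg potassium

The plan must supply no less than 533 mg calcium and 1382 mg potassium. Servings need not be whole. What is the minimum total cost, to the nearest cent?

With two linear requirements the optimum uses one or two foods; enumerate the corners.
milk only: max(533/291, 1382/401) = 3.446 servings → $1.38.
almonds only: max(533/90, 1382/252) = 5.922 servings → $6.51.
banana only: max(533/6, 1382/383) = 88.83 servings → $26.65.
milk + almonds with both tight: 0.2668 servings and 5.06 servings → $5.67.
milk + banana with both tight: 1.796 servings and 1.728 servings → $1.24.
almonds + banana: the both-tight solution has a negative serving — not a feasible corner.
The minimum over all feasible corners is $1.24.

$1.24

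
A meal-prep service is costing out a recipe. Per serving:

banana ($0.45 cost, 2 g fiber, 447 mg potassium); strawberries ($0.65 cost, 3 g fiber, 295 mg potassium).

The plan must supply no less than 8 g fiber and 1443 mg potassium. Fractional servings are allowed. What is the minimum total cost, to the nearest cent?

$1.78

At the optimum either one food covers both requirements or two foods hit both targets exactly; no other combination can be cheaper.
banana only: max(8/2, 1443/447) = 4 servings → $1.80.
strawberries only: max(8/3, 1443/295) = 4.892 servings → $3.18.
banana + strawberries with both tight: 2.622 servings and 0.9188 servings → $1.78.
So the least-cost plan costs $1.78.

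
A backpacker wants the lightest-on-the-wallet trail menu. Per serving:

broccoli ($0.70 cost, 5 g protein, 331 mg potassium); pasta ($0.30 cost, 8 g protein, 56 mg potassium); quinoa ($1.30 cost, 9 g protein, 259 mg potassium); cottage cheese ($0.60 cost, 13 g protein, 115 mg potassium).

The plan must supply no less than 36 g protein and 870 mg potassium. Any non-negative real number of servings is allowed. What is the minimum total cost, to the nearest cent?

A basic optimal solution has at most two foods positive. Try each food alone and each pair with both targets met exactly.
broccoli only: max(36/5, 870/331) = 7.2 servings → $5.04.
pasta only: max(36/8, 870/56) = 15.54 servings → $4.66.
quinoa only: max(36/9, 870/259) = 4 servings → $5.20.
cottage cheese only: max(36/13, 870/115) = 7.565 servings → $4.54.
broccoli + pasta with both tight: 2.088 servings and 3.195 servings → $2.42.
broccoli + quinoa with both targets exact would need a negative amount; discard.
broccoli + cottage cheese with both tight: 1.923 servings and 2.03 servings → $2.56.
pasta + quinoa with both tight: 0.9528 servings and 3.153 servings → $4.38.
pasta + cottage cheese: intersection lies outside the first quadrant.
quinoa + cottage cheese with both tight: 3.075 servings and 0.6407 servings → $4.38.
Cheapest feasible corner: $2.42.

$2.42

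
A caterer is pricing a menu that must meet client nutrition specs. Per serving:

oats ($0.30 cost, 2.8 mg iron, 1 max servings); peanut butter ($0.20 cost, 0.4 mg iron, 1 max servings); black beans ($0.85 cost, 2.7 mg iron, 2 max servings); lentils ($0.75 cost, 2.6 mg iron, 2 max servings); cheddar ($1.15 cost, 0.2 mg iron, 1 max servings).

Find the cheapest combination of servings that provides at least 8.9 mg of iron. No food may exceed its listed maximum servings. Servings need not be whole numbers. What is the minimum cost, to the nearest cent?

Cost per mg of iron: oats $0.1071, lentils $0.2885, black beans $0.3148, peanut butter $0.5000, cheddar $5.7500.
Take 1 serving of oats: +2.8 mg iron for $0.30 (total $0.30, still need 6.1 mg).
Take 2 servings of lentils: +5.2 mg iron for $1.50 (total $1.80, still need 0.9 mg).
Take 0.3333 servings of black beans: +0.9 mg iron for $0.28 (total $2.08, still need 0.0 mg).
Greedy by cheapest-per-mg is optimal for a single linear constraint, so the minimum cost is $2.08.

$2.08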